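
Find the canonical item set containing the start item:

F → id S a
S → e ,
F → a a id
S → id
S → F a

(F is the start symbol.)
First, augment the grammar with F' → F
I₀ = CLOSURE({ [F' → . F] }):
  [F' → . F] has the dot before F: add [F → . id S a], [F → . a a id]
No further items can be added.

I₀ = { [F → . a a id], [F → . id S a], [F' → . F] }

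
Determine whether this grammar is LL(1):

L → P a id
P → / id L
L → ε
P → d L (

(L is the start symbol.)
Yes, the grammar is LL(1).

A grammar is LL(1) if for each non-terminal N with multiple productions, the predict sets of those productions are pairwise disjoint, where PREDICT(N → α) = (FIRST(α) \ {ε}) ∪ (FOLLOW(N) if α ⇒* ε).

Relevant sets:
  FIRST(P) = { '/', 'd' }
  FOLLOW(L) = { $, '(', 'a' }

For L:
  PREDICT(L → P a id) = { '/', 'd' }
  PREDICT(L → ε) = { $, '(', 'a' }
For P:
  PREDICT(P → '/' id L) = { '/' }
  PREDICT(P → d L '(') = { 'd' }

All predict sets are disjoint. The grammar IS LL(1).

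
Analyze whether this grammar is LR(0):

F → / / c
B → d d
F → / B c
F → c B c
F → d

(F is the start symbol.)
Augment with F' → F and build the canonical LR(0) collection (I0 = CLOSURE({[F' → . F]}), then GOTO on every symbol after a dot until no new states appear). It has 13 states:
  I0: { [F → . / / c], [F → . / B c], [F → . c B c], [F → . d], [F' → . F] }  — shift
  I1: { [B → . d d], [F → / . / c], [F → / . B c] }  — shift
  I2: { [F' → F .] }  — accept
  I3: { [B → . d d], [F → c . B c] }  — shift
  I4: { [F → d .] }  — reduce
  I5: { [F → c B . c] }  — shift
  I6: { [B → d . d] }  — shift
  I7: { [B → d d .] }  — reduce
  I8: { [F → c B c .] }  — reduce
  I9: { [F → / / . c] }  — shift
  I10: { [F → / B . c] }  — shift
  I11: { [F → / B c .] }  — reduce
  I12: { [F → / / c .] }  — reduce

Every state is either a pure shift/goto state or contains exactly one complete item and nothing to shift — no conflicts. The grammar is LR(0).

Answer: Yes, the grammar is LR(0)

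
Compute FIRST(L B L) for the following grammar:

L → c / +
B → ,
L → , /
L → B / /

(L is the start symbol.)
FIRST sets of the non-terminals involved (from the grammar, by fixed-point iteration):
  FIRST(L) = { ',', 'c' }

To compute FIRST(L B L), process the symbols left to right:
Symbol L is a non-terminal. Add FIRST(L) \ {ε} = { ',', 'c' }
L is not nullable (ε ∉ FIRST(L)), so stop here.
FIRST(L B L) = { ',', 'c' }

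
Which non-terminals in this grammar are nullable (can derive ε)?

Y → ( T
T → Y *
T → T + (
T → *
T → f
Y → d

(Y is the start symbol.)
A non-terminal is nullable if it can derive ε (the empty string): either it has an ε-production, or it has a production whose right-hand side consists entirely of nullable non-terminals.

There are no ε-productions, so no non-terminal can derive ε.
No non-terminals are nullable.

Answer: None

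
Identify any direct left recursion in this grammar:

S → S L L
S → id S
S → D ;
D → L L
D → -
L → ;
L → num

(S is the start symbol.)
S → S L L: LEFT RECURSIVE (starts with S)
S → id S: starts with id
S → D ;: starts with D
D → L L: starts with L
D → -: starts with '-'
L → ;: starts with ';'
L → num: starts with num

The grammar has direct left recursion on: S.

Answer: Yes, S is left-recursive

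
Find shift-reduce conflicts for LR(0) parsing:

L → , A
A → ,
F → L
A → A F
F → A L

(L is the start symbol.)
Augment with L' → L and build the canonical LR(0) collection (I0 = CLOSURE({[L' → . L]}), then GOTO on every symbol after a dot until no new states appear). It has 10 states:
  I0: { [L → . , A], [L' → . L] }  — shift
  I1: { [A → . ,], [A → . A F], [L → , . A] }  — shift
  I2: { [L' → L .] }  — accept
  I3: { [A → , .] }  — reduce
  I4: { [A → . ,], [A → . A F], [A → A . F], [F → . A L], [F → . L], [L → , A .], [L → . , A] }  — shift, reduce
  I5: { [A → , .], [A → . ,], [A → . A F], [L → , . A] }  — shift, reduce
  I6: { [A → . ,], [A → . A F], [A → A . F], [F → . A L], [F → . L], [F → A . L], [L → . , A] }  — shift
  I7: { [A → A F .] }  — reduce
  I8: { [F → L .] }  — reduce
  I9: { [F → A L .], [F → L .] }  — 2 reduces

I4 contains reduce item [L → , A .] and shift items [A → . ,], [L → . , A] — shift-reduce conflict.
I5 contains reduce item [A → , .] and shift item [A → . ,] — shift-reduce conflict.

Answer: Yes — I4: [L → , A .] vs [A → . ,]; I5: [A → , .] vs [A → . ,]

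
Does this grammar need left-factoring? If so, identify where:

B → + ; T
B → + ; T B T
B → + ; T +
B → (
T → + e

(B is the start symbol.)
Left-factoring is needed when two productions for the same non-terminal
share a common prefix on the right-hand side.

Productions for B:
  B → + ; T
  B → + ; T B T
  B → + ; T +
  B → (

Found common prefix '+ ; T' in productions for B

Answer: Yes, B has productions with common prefix '+ ; T'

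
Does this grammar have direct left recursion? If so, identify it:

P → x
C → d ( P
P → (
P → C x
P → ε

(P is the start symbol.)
P → x: starts with x
C → d ( P: starts with d
P → (: starts with '('
P → C x: starts with C
P → ε: starts with ε

No direct left recursion found.

Answer: No direct left recursion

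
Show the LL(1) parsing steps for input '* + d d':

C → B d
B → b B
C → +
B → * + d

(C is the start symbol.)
LL(1) parsing maintains a stack (initially the start symbol over $) and the input. At each step: if the stack top is a terminal, match it against the current input token; if it is a non-terminal N, replace it with the RHS of M[N, lookahead] (the unique production whose predict set contains the lookahead).

Stack is shown with the top on the left.

Stack      Input      Action
----------------------------
C $        * + d d $  output C → B d
B d $      * + d d $  output B → * + d
* + d d $  * + d d $  match '*'
+ d d $    + d d $    match '+'
d d $      d d $      match 'd'
d $        d $        match 'd'
$          $          accept

The string is accepted.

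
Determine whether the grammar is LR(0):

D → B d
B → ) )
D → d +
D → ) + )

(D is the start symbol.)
Yes, the grammar is LR(0)

A grammar is LR(0) if no state in the canonical LR(0) collection has:
  - both a shift item (dot before a terminal) and a complete item (shift-reduce conflict), or
  - two or more complete items (reduce-reduce conflict; the accept item [D' → D .] counts as a complete item here).

Augment with D' → D and build the canonical LR(0) collection (I0 = CLOSURE({[D' → . D]}), then GOTO on every symbol after a dot until no new states appear). It has 10 states:
  I0: { [B → . ) )], [D → . ) + )], [D → . B d], [D → . d +], [D' → . D] }  — shift
  I1: { [B → ) . )], [D → ) . + )] }  — shift
  I2: { [D → B . d] }  — shift
  I3: { [D' → D .] }  — accept
  I4: { [D → d . +] }  — shift
  I5: { [D → d + .] }  — reduce
  I6: { [D → B d .] }  — reduce
  I7: { [B → ) ) .] }  — reduce
  I8: { [D → ) + . )] }  — shift
  I9: { [D → ) + ) .] }  — reduce

Every state is either a pure shift/goto state or contains exactly one complete item and nothing to shift — no conflicts. The grammar is LR(0).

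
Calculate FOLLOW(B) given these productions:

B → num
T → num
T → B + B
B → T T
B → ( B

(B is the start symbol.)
{ $, '(', '+', 'num' }

To compute FOLLOW(B), find every occurrence of B on a right-hand side N → α B β: add FIRST(β) \ {ε}, and if β is empty or nullable also add FOLLOW(N). Iterate to a fixed point.

B is the start symbol, so $ ∈ FOLLOW(B).
In T → B + B: B is followed by '+' B, add FIRST('+' B) \ {ε} = { '+' }
In T → B + B: B is at the end, add FOLLOW(T)
In B → ( B: B is at the end; this adds FOLLOW(B) to itself — nothing new

The FOLLOW sets referred to above (computed the same way, to a fixed point):
  FOLLOW(T) = { $, '(', '+', 'num' }

Taking the union: FOLLOW(B) = { $, '(', '+', 'num' }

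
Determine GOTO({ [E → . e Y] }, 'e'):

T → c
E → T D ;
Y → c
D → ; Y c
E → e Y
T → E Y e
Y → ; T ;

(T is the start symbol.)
{ [E → e . Y], [Y → . ; T ;], [Y → . c] }

GOTO(I, 'e') = CLOSURE({ [A → αX.β] : [A → α.Xβ] ∈ I, X = 'e' })

Items with dot before 'e', with the dot advanced:
  [E → . e Y] → [E → e . Y]
Closure of the advanced items:
  [E → e . Y] has the dot before Y: add [Y → . c], [Y → . ; T ;]

GOTO = { [E → e . Y], [Y → . ; T ;], [Y → . c] }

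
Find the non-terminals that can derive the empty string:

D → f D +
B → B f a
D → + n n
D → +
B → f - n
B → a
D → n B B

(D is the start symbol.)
A non-terminal is nullable if it can derive ε (the empty string): either it has an ε-production, or it has a production whose right-hand side consists entirely of nullable non-terminals.

There are no ε-productions, so no non-terminal can derive ε.
No non-terminals are nullable.

Answer: None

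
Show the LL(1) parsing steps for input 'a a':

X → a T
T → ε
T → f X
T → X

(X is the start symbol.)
Stack is shown with the top on the left.

Stack  Input  Action
--------------------
X $    a a $  output X → a T
a T $  a a $  match 'a'
T $    a $    output T → X
X $    a $    output X → a T
a T $  a $    match 'a'
T $    $      output T → ε
$      $      accept

The string is accepted.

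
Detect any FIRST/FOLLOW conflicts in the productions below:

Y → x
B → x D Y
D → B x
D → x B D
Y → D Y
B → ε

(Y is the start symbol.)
Yes. B → x D Y with FOLLOW(B) on { 'x' }

A FIRST/FOLLOW conflict occurs when a non-terminal N has a nullable alternative N → β (β ⇒* ε) and another alternative N → α with FIRST(α) ∩ FOLLOW(N) ≠ ∅: on such a lookahead the parser cannot decide between expanding α and letting N vanish via β.

Nullable non-terminals: B.

B: nullable alternative(s) B → ε; FOLLOW(B) = { 'x' }
  B → x D Y: FIRST \ {ε} = { 'x' } — overlaps FOLLOW(B) on { 'x' }: CONFLICT
  B → ε: FIRST \ {ε} = { } — this is the only nullable alternative, skip

D, Y have no nullable alternative, so no FIRST/FOLLOW check is needed there.

So the grammar has 1 FIRST/FOLLOW conflict (marked CONFLICT above).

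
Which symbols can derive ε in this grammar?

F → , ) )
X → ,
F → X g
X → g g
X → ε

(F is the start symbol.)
A non-terminal is nullable if it can derive ε (the empty string): either it has an ε-production, or it has a production whose right-hand side consists entirely of nullable non-terminals.

ε-productions: X → ε
So X is immediately nullable.
No further non-terminal can be added: every production for the remaining non-terminals contains a terminal or a non-nullable non-terminal.
Nullable = { 'X' }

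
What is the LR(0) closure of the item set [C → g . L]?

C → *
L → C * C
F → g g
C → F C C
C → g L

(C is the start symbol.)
Start with: [C → g . L]
  [C → g . L] has the dot before L: add [L → . C * C]
  [L → . C * C] has the dot before C: add [C → . *], [C → . F C C], [C → . g L]
  [C → . F C C] has the dot before F: add [F → . g g]
No further items can be added.

CLOSURE = { [C → . *], [C → . F C C], [C → . g L], [C → g . L], [F → . g g], [L → . C * C] }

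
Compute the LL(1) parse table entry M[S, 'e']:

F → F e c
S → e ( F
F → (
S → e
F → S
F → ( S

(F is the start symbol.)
To find M[S, 'e'], we find productions for S where 'e' is in the predict set (PREDICT(N → α) = (FIRST(α) \ {ε}) ∪ (FOLLOW(N) if α ⇒* ε)).

S → e ( F: PREDICT = { 'e' }
  'e' is in predict set, so this production goes in M[S, 'e']
S → e: PREDICT = { 'e' }
  'e' is in predict set, so this production goes in M[S, 'e']

M[S, 'e'] = S → e ( F, S → e  (a multiply-defined cell — the grammar is not LL(1))

Answer: S → e ( F, S → e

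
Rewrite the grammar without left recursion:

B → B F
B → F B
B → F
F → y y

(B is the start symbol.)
B is directly left-recursive. The standard transformation for
  A → A α₁ | ... | A α_m | β₁ | ... | β_n
is
  A  → β₁ A' | ... | β_n A'
  A' → α₁ A' | ... | α_m A' | ε

B → F B becomes B → F B B'
B → F becomes B → F B'
B → B F becomes B' → F B'
Add B' → ε

Productions for other non-terminals are unchanged:
  F → y y

Resulting grammar:
B → F B B'
B → F B'
B' → F B'
B' → ε
F → y y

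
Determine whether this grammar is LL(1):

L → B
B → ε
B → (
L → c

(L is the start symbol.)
Yes, the grammar is LL(1).

A grammar is LL(1) if for each non-terminal N with multiple productions, the predict sets of those productions are pairwise disjoint, where PREDICT(N → α) = (FIRST(α) \ {ε}) ∪ (FOLLOW(N) if α ⇒* ε).

Relevant sets:
  FIRST(B) = { '(', ε }
  FOLLOW(L) = { $ }
  FOLLOW(B) = { $ }

For L:
  PREDICT(L → B) = { $, '(' }
  PREDICT(L → c) = { 'c' }
For B:
  PREDICT(B → ε) = { $ }
  PREDICT(B → '(') = { '(' }

All predict sets are disjoint. The grammar IS LL(1).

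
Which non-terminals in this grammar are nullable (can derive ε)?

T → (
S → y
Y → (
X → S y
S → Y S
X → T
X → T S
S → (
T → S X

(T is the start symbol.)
None

A non-terminal is nullable if it can derive ε (the empty string): either it has an ε-production, or it has a production whose right-hand side consists entirely of nullable non-terminals.

There are no ε-productions, so no non-terminal can derive ε.
No non-terminals are nullable.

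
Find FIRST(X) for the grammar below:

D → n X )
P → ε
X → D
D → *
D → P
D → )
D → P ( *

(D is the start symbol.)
FIRST sets of the other non-terminals involved (by the same procedure, iterated to a fixed point):
  FIRST(D) = { '(', ')', '*', 'n', ε }

From X → D:
  - D is a non-terminal: add FIRST(D) \ {ε} = { '(', ')', '*', 'n' }
    D is nullable and nothing follows, so the whole right-hand side can vanish: ε ∈ FIRST(X)

Collecting: FIRST(X) = { '(', ')', '*', 'n', ε }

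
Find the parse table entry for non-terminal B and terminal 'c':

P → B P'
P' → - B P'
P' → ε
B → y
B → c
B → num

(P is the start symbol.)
B → c

To find M[B, 'c'], we find productions for B where 'c' is in the predict set (PREDICT(N → α) = (FIRST(α) \ {ε}) ∪ (FOLLOW(N) if α ⇒* ε)).

B → y: PREDICT = { 'y' }
B → c: PREDICT = { 'c' }
  'c' is in predict set, so this production goes in M[B, 'c']
B → num: PREDICT = { 'num' }

M[B, 'c'] = B → c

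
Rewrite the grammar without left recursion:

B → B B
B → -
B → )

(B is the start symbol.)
B → - B'
B → ) B'
B' → B B'
B' → ε

B is directly left-recursive. The standard transformation for
  A → A α₁ | ... | A α_m | β₁ | ... | β_n
is
  A  → β₁ A' | ... | β_n A'
  A' → α₁ A' | ... | α_m A' | ε

B → - becomes B → - B'
B → ) becomes B → ) B'
B → B B becomes B' → B B'
Add B' → ε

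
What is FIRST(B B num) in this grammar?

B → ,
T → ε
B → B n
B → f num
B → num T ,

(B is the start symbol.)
FIRST sets of the non-terminals involved (from the grammar, by fixed-point iteration):
  FIRST(B) = { ',', 'f', 'num' }

To compute FIRST(B B num), process the symbols left to right:
Symbol B is a non-terminal. Add FIRST(B) \ {ε} = { ',', 'f', 'num' }
B is not nullable (ε ∉ FIRST(B)), so stop here.
FIRST(B B num) = { ',', 'f', 'num' }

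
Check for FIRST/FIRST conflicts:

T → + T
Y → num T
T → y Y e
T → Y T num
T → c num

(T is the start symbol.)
A FIRST/FIRST conflict occurs when two productions N → α and N → β for the same non-terminal have FIRST(α) ∩ FIRST(β) ≠ ∅ (with ε ∈ FIRST of a nullable right-hand side, so two nullable alternatives also conflict).

FIRST sets of the non-terminals at (or reachable through a nullable prefix from) the front of some alternative:
  FIRST(Y) = { 'num' }

Productions for T:
  T → + T: FIRST = { '+' }
  T → y Y e: FIRST = { 'y' }
  T → Y T num: FIRST = { 'num' }
  T → c num: FIRST = { 'c' }
Y has only one production, so no FIRST/FIRST conflict is possible there.

All alternatives of each non-terminal have pairwise disjoint FIRST sets.

Answer: No FIRST/FIRST conflicts.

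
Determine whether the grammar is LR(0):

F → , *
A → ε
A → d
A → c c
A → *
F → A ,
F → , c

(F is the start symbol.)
No. Shift-reduce conflict between [A → .] and [A → . *]

Augment with F' → F and build the canonical LR(0) collection (I0 = CLOSURE({[F' → . F]}), then GOTO on every symbol after a dot until no new states appear). It has 11 states:
  I0: { [A → . *], [A → . c c], [A → . d], [A → .], [F → . , *], [F → . , c], [F → . A ,], [F' → . F] }  — shift, reduce
  I1: { [A → * .] }  — reduce
  I2: { [F → , . *], [F → , . c] }  — shift
  I3: { [F → A . ,] }  — shift
  I4: { [F' → F .] }  — accept
  I5: { [A → c . c] }  — shift
  I6: { [A → d .] }  — reduce
  I7: { [A → c c .] }  — reduce
  I8: { [F → A , .] }  — reduce
  I9: { [F → , * .] }  — reduce
  I10: { [F → , c .] }  — reduce

Conflict in state I0:
  Shift-reduce conflict between [A → .] and [A → . *]
So the grammar is NOT LR(0).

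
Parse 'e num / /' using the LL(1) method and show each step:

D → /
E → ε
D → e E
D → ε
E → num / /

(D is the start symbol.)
LL(1) parsing maintains a stack (initially the start symbol over $) and the input. At each step: if the stack top is a terminal, match it against the current input token; if it is a non-terminal N, replace it with the RHS of M[N, lookahead] (the unique production whose predict set contains the lookahead).

Stack is shown with the top on the left.

Stack      Input        Action
------------------------------
D $        e num / / $  output D → e E
e E $      e num / / $  match 'e'
E $        num / / $    output E → num / /
num / / $  num / / $    match 'num'
/ / $      / / $        match '/'
/ $        / $          match '/'
$          $            accept

The string is accepted.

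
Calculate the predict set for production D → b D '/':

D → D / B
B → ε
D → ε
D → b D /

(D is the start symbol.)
PREDICT(D → b D '/') = (FIRST(RHS) \ {ε}) ∪ (FOLLOW(D) if ε ∈ FIRST(RHS), i.e. RHS ⇒* ε)
FIRST(b D '/') = { 'b' }
ε ∉ FIRST(b D '/'), so FOLLOW(D) is not added.
PREDICT(D → b D '/') = { 'b' }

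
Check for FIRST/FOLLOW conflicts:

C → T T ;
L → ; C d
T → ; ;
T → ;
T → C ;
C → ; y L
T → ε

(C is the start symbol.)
Yes. T → ';' ';' with FOLLOW(T) on { ';' }; T → ';' with FOLLOW(T) on { ';' }; T → C ';' with FOLLOW(T) on { ';' }

A FIRST/FOLLOW conflict occurs when a non-terminal N has a nullable alternative N → β (β ⇒* ε) and another alternative N → α with FIRST(α) ∩ FOLLOW(N) ≠ ∅: on such a lookahead the parser cannot decide between expanding α and letting N vanish via β.

Nullable non-terminals: T.
FIRST sets used below: FIRST(C) = { ';' }

T: nullable alternative(s) T → ε; FOLLOW(T) = { ';' }
  T → ; ;: FIRST \ {ε} = { ';' } — overlaps FOLLOW(T) on { ';' }: CONFLICT
  T → ;: FIRST \ {ε} = { ';' } — overlaps FOLLOW(T) on { ';' }: CONFLICT
  T → C ;: FIRST \ {ε} = { ';' } — overlaps FOLLOW(T) on { ';' }: CONFLICT
  T → ε: FIRST \ {ε} = { } — this is the only nullable alternative, skip

C, L have no nullable alternative, so no FIRST/FOLLOW check is needed there.

So the grammar has 3 FIRST/FOLLOW conflicts (marked CONFLICT above).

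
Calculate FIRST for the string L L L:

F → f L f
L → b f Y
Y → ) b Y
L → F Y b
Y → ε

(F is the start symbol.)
FIRST sets of the non-terminals involved (from the grammar, by fixed-point iteration):
  FIRST(L) = { 'b', 'f' }

To compute FIRST(L L L), process the symbols left to right:
Symbol L is a non-terminal. Add FIRST(L) \ {ε} = { 'b', 'f' }
L is not nullable (ε ∉ FIRST(L)), so stop here.
FIRST(L L L) = { 'b', 'f' }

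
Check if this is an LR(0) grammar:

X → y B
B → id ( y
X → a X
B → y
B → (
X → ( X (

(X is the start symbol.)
Yes, the grammar is LR(0)

A grammar is LR(0) if no state in the canonical LR(0) collection has:
  - both a shift item (dot before a terminal) and a complete item (shift-reduce conflict), or
  - two or more complete items (reduce-reduce conflict; the accept item [X' → X .] counts as a complete item here).

Augment with X' → X and build the canonical LR(0) collection (I0 = CLOSURE({[X' → . X]}), then GOTO on every symbol after a dot until no new states appear). It has 14 states:
  I0: { [X → . ( X (], [X → . a X], [X → . y B], [X' → . X] }  — shift
  I1: { [X → ( . X (], [X → . ( X (], [X → . a X], [X → . y B] }  — shift
  I2: { [X' → X .] }  — accept
  I3: { [X → . ( X (], [X → . a X], [X → . y B], [X → a . X] }  — shift
  I4: { [B → . (], [B → . id ( y], [B → . y], [X → y . B] }  — shift
  I5: { [B → ( .] }  — reduce
  I6: { [X → y B .] }  — reduce
  I7: { [B → id . ( y] }  — shift
  I8: { [B → y .] }  — reduce
  I9: { [B → id ( . y] }  — shift
  I10: { [B → id ( y .] }  — reduce
  I11: { [X → a X .] }  — reduce
  I12: { [X → ( X . (] }  — shift
  I13: { [X → ( X ( .] }  — reduce

Every state is either a pure shift/goto state or contains exactly one complete item and nothing to shift — no conflicts. The grammar is LR(0).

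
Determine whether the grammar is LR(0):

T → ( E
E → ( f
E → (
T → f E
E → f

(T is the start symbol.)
A grammar is LR(0) if no state in the canonical LR(0) collection has:
  - both a shift item (dot before a terminal) and a complete item (shift-reduce conflict), or
  - two or more complete items (reduce-reduce conflict; the accept item [T' → T .] counts as a complete item here).

Augment with T' → T and build the canonical LR(0) collection (I0 = CLOSURE({[T' → . T]}), then GOTO on every symbol after a dot until no new states appear). It has 9 states:
  I0: { [T → . ( E], [T → . f E], [T' → . T] }  — shift
  I1: { [E → . ( f], [E → . (], [E → . f], [T → ( . E] }  — shift
  I2: { [T' → T .] }  — accept
  I3: { [E → . ( f], [E → . (], [E → . f], [T → f . E] }  — shift
  I4: { [E → ( . f], [E → ( .] }  — shift, reduce
  I5: { [T → f E .] }  — reduce
  I6: { [E → f .] }  — reduce
  I7: { [E → ( f .] }  — reduce
  I8: { [T → ( E .] }  — reduce

Conflict in state I4:
  Shift-reduce conflict between [E → ( .] and [E → ( . f]
So the grammar is NOT LR(0).

Answer: No. Shift-reduce conflict between [E → ( .] and [E → ( . f]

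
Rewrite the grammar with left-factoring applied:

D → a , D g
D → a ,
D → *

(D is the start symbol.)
D → a , D'
D' → D g
D' → ε
D → *

Left-factoring transforms A → αβ₁ | αβ₂ into A → αA' and A' → β₁ | β₂
(α is the longest common prefix among the alternatives). Repeat until
no nonterminal has two alternatives with a common prefix.

Round 1: D has alternatives sharing prefix 'a ,'. Introduce D': D → a , D'
  Add: D' → D g
  Add: D' → ε

No remaining common prefixes — done.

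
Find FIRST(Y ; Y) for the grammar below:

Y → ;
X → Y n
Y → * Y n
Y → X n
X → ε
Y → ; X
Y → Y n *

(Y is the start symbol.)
{ '*', ';', 'n' }

FIRST sets of the non-terminals involved (from the grammar, by fixed-point iteration):
  FIRST(Y) = { '*', ';', 'n' }

To compute FIRST(Y ; Y), process the symbols left to right:
Symbol Y is a non-terminal. Add FIRST(Y) \ {ε} = { '*', ';', 'n' }
Y is not nullable (ε ∉ FIRST(Y)), so stop here.
FIRST(Y ; Y) = { '*', ';', 'n' }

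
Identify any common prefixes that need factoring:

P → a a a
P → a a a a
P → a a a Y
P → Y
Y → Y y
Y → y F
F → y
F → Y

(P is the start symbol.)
Left-factoring is needed when two productions for the same non-terminal
share a common prefix on the right-hand side.

Productions for P:
  P → a a a
  P → a a a a
  P → a a a Y
  P → Y
Productions for Y:
  Y → Y y
  Y → y F
Productions for F:
  F → y
  F → Y

Found common prefix 'a a a' in productions for P

Answer: Yes, P has productions with common prefix 'a a a'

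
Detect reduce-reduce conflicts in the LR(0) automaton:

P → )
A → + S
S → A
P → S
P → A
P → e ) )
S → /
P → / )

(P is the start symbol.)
A reduce-reduce conflict occurs when an LR(0) state has two complete items [A → α .] and [B → β .] — both call for a reduction, and with no lookahead the parser cannot choose between them.

Augment with P' → P and build the canonical LR(0) collection (I0 = CLOSURE({[P' → . P]}), then GOTO on every symbol after a dot until no new states appear). It has 14 states:
  I0: { [A → . + S], [P → . )], [P → . / )], [P → . A], [P → . S], [P → . e ) )], [P' → . P], [S → . /], [S → . A] }  — shift
  I1: { [P → ) .] }  — reduce
  I2: { [A → + . S], [A → . + S], [S → . /], [S → . A] }  — shift
  I3: { [P → / . )], [S → / .] }  — shift, reduce
  I4: { [P → A .], [S → A .] }  — 2 reduces
  I5: { [P' → P .] }  — accept
  I6: { [P → S .] }  — reduce
  I7: { [P → e . ) )] }  — shift
  I8: { [P → e ) . )] }  — shift
  I9: { [P → e ) ) .] }  — reduce
  I10: { [P → / ) .] }  — reduce
  I11: { [S → / .] }  — reduce
  I12: { [S → A .] }  — reduce
  I13: { [A → + S .] }  — reduce

I4 contains complete items [P → A .], [S → A .] — reduce-reduce conflict.

Answer: Yes — I4: [P → A .] vs [S → A .]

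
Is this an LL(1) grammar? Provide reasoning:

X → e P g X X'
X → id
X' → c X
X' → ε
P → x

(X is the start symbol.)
A grammar is LL(1) if for each non-terminal N with multiple productions, the predict sets of those productions are pairwise disjoint, where PREDICT(N → α) = (FIRST(α) \ {ε}) ∪ (FOLLOW(N) if α ⇒* ε).

Relevant sets:
  FOLLOW(X') = { $, 'c' }

For X:
  PREDICT(X → e P g X X') = { 'e' }
  PREDICT(X → id) = { 'id' }
For X':
  PREDICT(X' → c X) = { 'c' }
  PREDICT(X' → ε) = { $, 'c' }
P has a single production, so nothing to check there.

Conflict found: Predict set conflict for X': { 'c' }
The grammar is NOT LL(1).

Answer: No. Predict set conflict for X': { 'c' }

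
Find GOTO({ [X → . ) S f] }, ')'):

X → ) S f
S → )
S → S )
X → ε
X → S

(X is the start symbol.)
GOTO(I, ')') = CLOSURE({ [A → αX.β] : [A → α.Xβ] ∈ I, X = ')' })

Items with dot before ')', with the dot advanced:
  [X → . ) S f] → [X → ) . S f]
Closure of the advanced items:
  [X → ) . S f] has the dot before S: add [S → . )], [S → . S )]

GOTO = { [S → . )], [S → . S )], [X → ) . S f] }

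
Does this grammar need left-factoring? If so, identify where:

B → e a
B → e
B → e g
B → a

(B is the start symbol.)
Left-factoring is needed when two productions for the same non-terminal
share a common prefix on the right-hand side.

Productions for B:
  B → e a
  B → e
  B → e g
  B → a

Found common prefix 'e' in productions for B

Answer: Yes, B has productions with common prefix 'e'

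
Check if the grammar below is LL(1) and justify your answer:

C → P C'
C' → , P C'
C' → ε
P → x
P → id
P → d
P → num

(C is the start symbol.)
Yes, the grammar is LL(1).

A grammar is LL(1) if for each non-terminal N with multiple productions, the predict sets of those productions are pairwise disjoint, where PREDICT(N → α) = (FIRST(α) \ {ε}) ∪ (FOLLOW(N) if α ⇒* ε).

Relevant sets:
  FOLLOW(C') = { $ }

For C':
  PREDICT(C' → ',' P C') = { ',' }
  PREDICT(C' → ε) = { $ }
For P:
  PREDICT(P → x) = { 'x' }
  PREDICT(P → id) = { 'id' }
  PREDICT(P → d) = { 'd' }
  PREDICT(P → num) = { 'num' }
C has a single production, so nothing to check there.

All predict sets are disjoint. The grammar IS LL(1).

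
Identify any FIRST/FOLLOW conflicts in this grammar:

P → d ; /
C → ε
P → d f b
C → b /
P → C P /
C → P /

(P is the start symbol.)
Yes. C → b '/' with FOLLOW(C) on { 'b' }; C → P '/' with FOLLOW(C) on { 'b', 'd' }

Nullable non-terminals: C.
FIRST sets used below: FIRST(P) = { 'b', 'd' }

C: nullable alternative(s) C → ε; FOLLOW(C) = { 'b', 'd' }
  C → ε: FIRST \ {ε} = { } — this is the only nullable alternative, skip
  C → b /: FIRST \ {ε} = { 'b' } — overlaps FOLLOW(C) on { 'b' }: CONFLICT
  C → P /: FIRST \ {ε} = { 'b', 'd' } — overlaps FOLLOW(C) on { 'b', 'd' }: CONFLICT

P has no nullable alternative, so no FIRST/FOLLOW check is needed there.

So the grammar has 2 FIRST/FOLLOW conflicts (marked CONFLICT above).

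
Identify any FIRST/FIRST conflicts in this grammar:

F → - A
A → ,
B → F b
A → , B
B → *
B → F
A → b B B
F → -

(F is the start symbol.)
Yes. F → '-' A / F → '-' on { '-' }; A → ',' / A → ',' B on { ',' }; B → F b / B → F on { '-' }

FIRST sets of the non-terminals at (or reachable through a nullable prefix from) the front of some alternative:
  FIRST(F) = { '-' }

Productions for F:
  F → - A: FIRST = { '-' }
  F → -: FIRST = { '-' }
Productions for A:
  A → ,: FIRST = { ',' }
  A → , B: FIRST = { ',' }
  A → b B B: FIRST = { 'b' }
Productions for B:
  B → F b: FIRST = { '-' }
  B → *: FIRST = { '*' }
  B → F: FIRST = { '-' }

Conflict for F: F → - A and F → -
  Overlap: { '-' }
Conflict for A: A → , and A → , B
  Overlap: { ',' }
Conflict for B: B → F b and B → F
  Overlap: { '-' }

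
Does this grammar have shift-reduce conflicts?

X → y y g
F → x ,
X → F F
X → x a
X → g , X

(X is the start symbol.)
Augment with X' → X and build the canonical LR(0) collection (I0 = CLOSURE({[X' → . X]}), then GOTO on every symbol after a dot until no new states appear). It has 14 states:
  I0: { [F → . x ,], [X → . F F], [X → . g , X], [X → . x a], [X → . y y g], [X' → . X] }  — shift
  I1: { [F → . x ,], [X → F . F] }  — shift
  I2: { [X' → X .] }  — accept
  I3: { [X → g . , X] }  — shift
  I4: { [F → x . ,], [X → x . a] }  — shift
  I5: { [X → y . y g] }  — shift
  I6: { [X → y y . g] }  — shift
  I7: { [X → y y g .] }  — reduce
  I8: { [F → x , .] }  — reduce
  I9: { [X → x a .] }  — reduce
  I10: { [F → . x ,], [X → . F F], [X → . g , X], [X → . x a], [X → . y y g], [X → g , . X] }  — shift
  I11: { [X → g , X .] }  — reduce
  I12: { [X → F F .] }  — reduce
  I13: { [F → x . ,] }  — shift

No state contains both a complete item and a shift item.

Answer: No shift-reduce conflicts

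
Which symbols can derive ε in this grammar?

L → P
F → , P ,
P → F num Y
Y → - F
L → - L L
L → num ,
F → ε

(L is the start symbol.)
ε-productions: F → ε
So F is immediately nullable.
No further non-terminal can be added: every production for the remaining non-terminals contains a terminal or a non-nullable non-terminal.
Nullable = { 'F' }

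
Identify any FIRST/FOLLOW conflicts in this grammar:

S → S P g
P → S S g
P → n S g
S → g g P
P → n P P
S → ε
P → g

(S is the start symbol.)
A FIRST/FOLLOW conflict occurs when a non-terminal N has a nullable alternative N → β (β ⇒* ε) and another alternative N → α with FIRST(α) ∩ FOLLOW(N) ≠ ∅: on such a lookahead the parser cannot decide between expanding α and letting N vanish via β.

Nullable non-terminals: S.
FIRST sets used below: FIRST(S) = { 'g', 'n', ε }, FIRST(P) = { 'g', 'n' }

S: nullable alternative(s) S → ε; FOLLOW(S) = { $, 'g', 'n' }
  S → S P g: FIRST \ {ε} = { 'g', 'n' } — overlaps FOLLOW(S) on { 'g', 'n' }: CONFLICT
  S → g g P: FIRST \ {ε} = { 'g' } — overlaps FOLLOW(S) on { 'g' }: CONFLICT
  S → ε: FIRST \ {ε} = { } — this is the only nullable alternative, skip

P has no nullable alternative, so no FIRST/FOLLOW check is needed there.

So the grammar has 2 FIRST/FOLLOW conflicts (marked CONFLICT above).

Answer: Yes. S → S P g with FOLLOW(S) on { 'g', 'n' }; S → g g P with FOLLOW(S) on { 'g' }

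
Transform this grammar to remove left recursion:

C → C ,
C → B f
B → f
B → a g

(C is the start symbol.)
C is directly left-recursive. The standard transformation for
  A → A α₁ | ... | A α_m | β₁ | ... | β_n
is
  A  → β₁ A' | ... | β_n A'
  A' → α₁ A' | ... | α_m A' | ε

C → B f becomes C → B f C'
C → C , becomes C' → , C'
Add C' → ε

Productions for other non-terminals are unchanged:
  B → f
  B → a g

Resulting grammar:
C → B f C'
C' → , C'
C' → ε
B → f
B → a g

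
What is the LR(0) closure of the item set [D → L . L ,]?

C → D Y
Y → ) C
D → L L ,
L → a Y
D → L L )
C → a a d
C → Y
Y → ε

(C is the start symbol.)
{ [D → L . L ,], [L → . a Y] }

To compute CLOSURE, for each item [A → α.Bβ] where B is a non-terminal, add [B → .γ] for all productions B → γ; repeat for the newly added items until nothing changes.

Start with: [D → L . L ,]
  [D → L . L ,] has the dot before L: add [L → . a Y]
No further items can be added.

CLOSURE = { [D → L . L ,], [L → . a Y] }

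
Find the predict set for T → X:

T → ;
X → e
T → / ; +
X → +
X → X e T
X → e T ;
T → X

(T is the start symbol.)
PREDICT(T → X) = (FIRST(RHS) \ {ε}) ∪ (FOLLOW(T) if ε ∈ FIRST(RHS), i.e. RHS ⇒* ε)
FIRST(X) = { '+', 'e' }
FIRST(X) = { '+', 'e' }
ε ∉ FIRST(X), so FOLLOW(T) is not added.
PREDICT(T → X) = { '+', 'e' }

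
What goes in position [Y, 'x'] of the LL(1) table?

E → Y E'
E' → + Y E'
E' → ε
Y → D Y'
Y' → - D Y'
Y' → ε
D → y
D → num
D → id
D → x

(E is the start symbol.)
Y → D Y'

To find M[Y, 'x'], we find productions for Y where 'x' is in the predict set (PREDICT(N → α) = (FIRST(α) \ {ε}) ∪ (FOLLOW(N) if α ⇒* ε)).

Relevant sets:
  FIRST(D) = { 'id', 'num', 'x', 'y' }

Y → D Y': PREDICT = { 'id', 'num', 'x', 'y' }
  'x' is in predict set, so this production goes in M[Y, 'x']

M[Y, 'x'] = Y → D Y'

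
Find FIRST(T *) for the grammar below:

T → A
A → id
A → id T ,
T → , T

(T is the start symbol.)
FIRST sets of the non-terminals involved (from the grammar, by fixed-point iteration):
  FIRST(T) = { ',', 'id' }

To compute FIRST(T *), process the symbols left to right:
Symbol T is a non-terminal. Add FIRST(T) \ {ε} = { ',', 'id' }
T is not nullable (ε ∉ FIRST(T)), so stop here.
FIRST(T *) = { ',', 'id' }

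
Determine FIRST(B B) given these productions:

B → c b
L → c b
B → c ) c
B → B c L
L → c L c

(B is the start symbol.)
{ 'c' }

FIRST sets of the non-terminals involved (from the grammar, by fixed-point iteration):
  FIRST(B) = { 'c' }

To compute FIRST(B B), process the symbols left to right:
Symbol B is a non-terminal. Add FIRST(B) \ {ε} = { 'c' }
B is not nullable (ε ∉ FIRST(B)), so stop here.
FIRST(B B) = { 'c' }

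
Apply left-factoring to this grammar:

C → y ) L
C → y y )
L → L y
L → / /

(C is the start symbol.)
Left-factoring transforms A → αβ₁ | αβ₂ into A → αA' and A' → β₁ | β₂
(α is the longest common prefix among the alternatives). Repeat until
no nonterminal has two alternatives with a common prefix.

Round 1: C has alternatives sharing prefix 'y'. Introduce C': C → y C'
  Add: C' → ) L
  Add: C' → y )

No remaining common prefixes — done.

Resulting grammar:
C → y C'
C' → ) L
C' → y )
L → L y
L → / /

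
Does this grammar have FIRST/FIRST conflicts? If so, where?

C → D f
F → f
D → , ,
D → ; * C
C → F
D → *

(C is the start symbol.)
A FIRST/FIRST conflict occurs when two productions N → α and N → β for the same non-terminal have FIRST(α) ∩ FIRST(β) ≠ ∅ (with ε ∈ FIRST of a nullable right-hand side, so two nullable alternatives also conflict).

FIRST sets of the non-terminals at (or reachable through a nullable prefix from) the front of some alternative:
  FIRST(D) = { '*', ',', ';' }
  FIRST(F) = { 'f' }

Productions for C:
  C → D f: FIRST = { '*', ',', ';' }
  C → F: FIRST = { 'f' }
Productions for D:
  D → , ,: FIRST = { ',' }
  D → ; * C: FIRST = { ';' }
  D → *: FIRST = { '*' }
F has only one production, so no FIRST/FIRST conflict is possible there.

All alternatives of each non-terminal have pairwise disjoint FIRST sets.

Answer: No FIRST/FIRST conflicts.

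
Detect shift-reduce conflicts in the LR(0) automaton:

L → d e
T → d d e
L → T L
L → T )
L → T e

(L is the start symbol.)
Augment with L' → L and build the canonical LR(0) collection (I0 = CLOSURE({[L' → . L]}), then GOTO on every symbol after a dot until no new states appear). It has 10 states:
  I0: { [L → . T )], [L → . T L], [L → . T e], [L → . d e], [L' → . L], [T → . d d e] }  — shift
  I1: { [L' → L .] }  — accept
  I2: { [L → . T )], [L → . T L], [L → . T e], [L → . d e], [L → T . )], [L → T . L], [L → T . e], [T → . d d e] }  — shift
  I3: { [L → d . e], [T → d . d e] }  — shift
  I4: { [T → d d . e] }  — shift
  I5: { [L → d e .] }  — reduce
  I6: { [T → d d e .] }  — reduce
  I7: { [L → T ) .] }  — reduce
  I8: { [L → T L .] }  — reduce
  I9: { [L → T e .] }  — reduce

No state contains both a complete item and a shift item.

Answer: No shift-reduce conflicts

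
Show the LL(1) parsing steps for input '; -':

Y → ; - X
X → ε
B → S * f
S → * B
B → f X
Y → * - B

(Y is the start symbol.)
LL(1) parsing maintains a stack (initially the start symbol over $) and the input. At each step: if the stack top is a terminal, match it against the current input token; if it is a non-terminal N, replace it with the RHS of M[N, lookahead] (the unique production whose predict set contains the lookahead).

Stack is shown with the top on the left.

Stack    Input  Action
----------------------
Y $      ; - $  output Y → ; - X
; - X $  ; - $  match ';'
- X $    - $    match '-'
X $      $      output X → ε
$        $      accept

The string is accepted.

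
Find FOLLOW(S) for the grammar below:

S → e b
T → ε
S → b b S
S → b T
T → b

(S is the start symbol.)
To compute FOLLOW(S), find every occurrence of S on a right-hand side N → α S β: add FIRST(β) \ {ε}, and if β is empty or nullable also add FOLLOW(N). Iterate to a fixed point.

S is the start symbol, so $ ∈ FOLLOW(S).
In S → b b S: S is at the end; this adds FOLLOW(S) to itself — nothing new

Taking the union: FOLLOW(S) = { $ }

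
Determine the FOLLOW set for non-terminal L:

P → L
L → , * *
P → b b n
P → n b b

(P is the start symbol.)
{ $ }

In P → L: L is at the end, add FOLLOW(P)

The FOLLOW sets referred to above (computed the same way, to a fixed point):
  FOLLOW(P) = { $ }

Taking the union: FOLLOW(L) = { $ }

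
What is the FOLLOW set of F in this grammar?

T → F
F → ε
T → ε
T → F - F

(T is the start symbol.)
{ $, '-' }

In T → F: F is at the end, add FOLLOW(T)
In T → F - F: F is followed by '-' F, add FIRST('-' F) \ {ε} = { '-' }
In T → F - F: F is at the end, add FOLLOW(T)

The FOLLOW sets referred to above (computed the same way, to a fixed point):
  FOLLOW(T) = { $ }

Taking the union: FOLLOW(F) = { $, '-' }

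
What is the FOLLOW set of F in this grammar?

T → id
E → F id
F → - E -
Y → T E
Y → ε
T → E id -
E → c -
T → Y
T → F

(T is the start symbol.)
{ $, '-', 'c', 'id' }

To compute FOLLOW(F), find every occurrence of F on a right-hand side N → α F β: add FIRST(β) \ {ε}, and if β is empty or nullable also add FOLLOW(N). Iterate to a fixed point.

In E → F id: F is followed by id, add FIRST(id) \ {ε} = { 'id' }
In T → F: F is at the end, add FOLLOW(T)

The FOLLOW sets referred to above (computed the same way, to a fixed point):
  FOLLOW(T) = { $, '-', 'c' }

Taking the union: FOLLOW(F) = { $, '-', 'c', 'id' }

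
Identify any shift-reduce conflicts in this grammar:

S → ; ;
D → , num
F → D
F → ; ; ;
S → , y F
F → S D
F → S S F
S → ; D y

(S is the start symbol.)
A shift-reduce conflict occurs when an LR(0) state has both:
  - a complete (reduce) item [A → α .] (dot at the end), and
  - a shift item [B → β . c γ] (dot before a terminal).

Augment with S' → S and build the canonical LR(0) collection (I0 = CLOSURE({[S' → . S]}), then GOTO on every symbol after a dot until no new states appear). It has 20 states:
  I0: { [S → . , y F], [S → . ; ;], [S → . ; D y], [S' → . S] }  — shift
  I1: { [S → , . y F] }  — shift
  I2: { [D → . , num], [S → ; . ;], [S → ; . D y] }  — shift
  I3: { [S' → S .] }  — accept
  I4: { [D → , . num] }  — shift
  I5: { [S → ; ; .] }  — reduce
  I6: { [S → ; D . y] }  — shift
  I7: { [S → ; D y .] }  — reduce
  I8: { [D → , num .] }  — reduce
  I9: { [D → . , num], [F → . ; ; ;], [F → . D], [F → . S D], [F → . S S F], [S → , y . F], [S → . , y F], [S → . ; ;], [S → . ; D y] }  — shift
  I10: { [D → , . num], [S → , . y F] }  — shift
  I11: { [D → . , num], [F → ; . ; ;], [S → ; . ;], [S → ; . D y] }  — shift
  I12: { [F → D .] }  — reduce
  I13: { [S → , y F .] }  — reduce
  I14: { [D → . , num], [F → S . D], [F → S . S F], [S → . , y F], [S → . ; ;], [S → . ; D y] }  — shift
  I15: { [F → S D .] }  — reduce
  I16: { [D → . , num], [F → . ; ; ;], [F → . D], [F → . S D], [F → . S S F], [F → S S . F], [S → . , y F], [S → . ; ;], [S → . ; D y] }  — shift
  I17: { [F → S S F .] }  — reduce
  I18: { [F → ; ; . ;], [S → ; ; .] }  — shift, reduce
  I19: { [F → ; ; ; .] }  — reduce

I18 contains reduce item [S → ; ; .] and shift item [F → ; ; . ;] — shift-reduce conflict.

Answer: Yes — I18: [S → ; ; .] vs [F → ; ; . ;]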